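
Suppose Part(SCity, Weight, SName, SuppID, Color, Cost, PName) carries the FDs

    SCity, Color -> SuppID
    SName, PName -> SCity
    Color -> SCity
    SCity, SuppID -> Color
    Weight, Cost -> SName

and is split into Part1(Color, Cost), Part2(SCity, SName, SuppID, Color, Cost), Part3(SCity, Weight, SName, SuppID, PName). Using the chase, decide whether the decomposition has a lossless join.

Chase test. Columns are SCity, Weight, SName, SuppID, Color, Cost, PName; row i has aⱼ where attribute j ∈ Parti, else bᵢⱼ.
Initial tableau (one row per fragment):
  row 1: b11 b12 b13 b14 a5 a6 b17
  row 2: a1 b22 a3 a4 a5 a6 b27
  row 3: a1 a2 a3 a4 b35 b36 a7
Rows 1 and 2 agree on Color; apply Color→SCity and equate their SCity entries.
Rows 2 and 3 agree on SCity, SuppID; apply SCity, SuppID→Color and equate their Color entries.
Rows 1 and 2 agree on SCity, Color; apply SCity, Color→SuppID and equate their SuppID entries.
No row becomes fully distinguished — the join is lossy.

No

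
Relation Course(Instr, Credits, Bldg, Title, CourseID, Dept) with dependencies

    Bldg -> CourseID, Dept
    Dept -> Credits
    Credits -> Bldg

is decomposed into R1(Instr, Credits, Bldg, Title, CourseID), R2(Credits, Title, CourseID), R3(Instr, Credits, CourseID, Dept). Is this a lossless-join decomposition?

Yes

Chase test. Columns are Instr, Credits, Bldg, Title, CourseID, Dept; row i has aⱼ where attribute j ∈ Ri, else bᵢⱼ.
Initial tableau (one row per fragment):
  row 1: a1 a2 a3 a4 a5 b16
  row 2: b21 a2 b23 a4 a5 b26
  row 3: a1 a2 b33 b34 a5 a6
Rows 1 and 2 agree on Credits; apply Credits→Bldg and equate their Bldg entries.
Rows 1 and 3 agree on Credits; apply Credits→Bldg and equate their Bldg entries.
Rows 1 and 2 agree on Bldg; apply Bldg→CourseID, Dept and equate their CourseID, Dept entries.
Rows 1 and 3 agree on Bldg; apply Bldg→CourseID, Dept and equate their CourseID, Dept entries.
Row 1 is now all distinguished symbols — the join is lossless.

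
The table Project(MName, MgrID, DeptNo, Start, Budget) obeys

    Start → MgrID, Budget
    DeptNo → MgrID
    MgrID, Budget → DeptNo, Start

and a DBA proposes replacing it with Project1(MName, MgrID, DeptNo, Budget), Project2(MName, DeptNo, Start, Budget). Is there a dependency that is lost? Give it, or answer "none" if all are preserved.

Start → MgrID, Budget: restricted closure across fragments reaches MgrID, Budget.
DeptNo → MgrID lies within Project1.
MgrID, Budget → DeptNo, Start: restricted closure across fragments reaches DeptNo, Start.
Every dependency is enforceable on the fragments, so the decomposition is dependency-preserving.

none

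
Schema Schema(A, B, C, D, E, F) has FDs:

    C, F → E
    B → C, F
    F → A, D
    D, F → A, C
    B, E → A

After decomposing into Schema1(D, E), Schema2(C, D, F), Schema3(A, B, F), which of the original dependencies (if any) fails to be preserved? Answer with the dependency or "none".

Check C, F → E: no single fragment contains all of {C, E, F}, and the restricted closure of {C, F} across the fragments never reaches {E}.
B → C, F is preserved.
F → A, D is preserved.
D, F → A, C is preserved.
B, E → A is preserved.

C, F → E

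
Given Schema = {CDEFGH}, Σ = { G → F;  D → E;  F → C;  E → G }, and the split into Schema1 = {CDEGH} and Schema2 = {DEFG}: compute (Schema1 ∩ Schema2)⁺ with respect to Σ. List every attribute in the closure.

Schema1 ∩ Schema2 = {DEG}.
G → F applies, adding F
F → C applies, adding C
Closure: {CDEFG}.

CDEFG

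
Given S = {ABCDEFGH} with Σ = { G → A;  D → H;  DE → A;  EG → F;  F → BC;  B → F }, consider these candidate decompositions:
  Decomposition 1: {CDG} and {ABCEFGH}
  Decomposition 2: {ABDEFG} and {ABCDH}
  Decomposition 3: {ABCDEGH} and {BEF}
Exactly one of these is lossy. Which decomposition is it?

Decomposition 1

Decomposition 1: common = {CG}, closure = {ACG} → lossy.
Decomposition 2: common = {ABD}, closure = {ABCDFH} → lossless.
Decomposition 3: common = {BE}, closure = {BCEF} → lossless.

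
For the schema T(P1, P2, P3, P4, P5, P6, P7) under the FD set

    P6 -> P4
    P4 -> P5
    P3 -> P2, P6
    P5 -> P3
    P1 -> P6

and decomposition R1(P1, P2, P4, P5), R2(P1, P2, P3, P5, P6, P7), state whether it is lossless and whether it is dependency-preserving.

Lossless test: (P1, P2, P5)⁺ = {P1, P2, P3, P4, P5, P6}, which contains all of one fragment — lossless.
Dependency preservation: P6 → P4 is not contained in any single fragment, but the restricted closure of its left-hand side across the fragments still reaches the right-hand side; the remaining FDs each lie inside some fragment. All dependencies are preserved.

lossless and dependency-preserving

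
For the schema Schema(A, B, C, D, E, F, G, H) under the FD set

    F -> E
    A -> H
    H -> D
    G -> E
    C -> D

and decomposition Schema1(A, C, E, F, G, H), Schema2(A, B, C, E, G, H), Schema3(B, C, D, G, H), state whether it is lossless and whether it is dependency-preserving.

lossy but dependency-preserving

Lossless test (chase): Rows 1 and 2 agree on H; apply H→D and equate their D entries. Rows 1 and 3 agree on H; apply H→D and equate their D entries. Rows 1 and 3 agree on G; apply G→E and equate their E entries. No row becomes fully distinguished — the join is lossy.
Dependency preservation: every FD's attributes lie within a single fragment, so each can be enforced locally — preserved.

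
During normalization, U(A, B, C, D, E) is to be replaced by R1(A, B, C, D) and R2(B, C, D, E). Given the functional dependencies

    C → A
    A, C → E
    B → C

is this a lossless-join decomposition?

Common attributes: R1 ∩ R2 = {B, C, D}.
Closure of {B, C, D}: C → A applies, adding A; A, C → E applies, adding E. So (B, C, D)⁺ = {A, B, C, D, E}.
This closure contains every attribute of R1, so R1 ∩ R2 → R1. The join is lossless.

Yes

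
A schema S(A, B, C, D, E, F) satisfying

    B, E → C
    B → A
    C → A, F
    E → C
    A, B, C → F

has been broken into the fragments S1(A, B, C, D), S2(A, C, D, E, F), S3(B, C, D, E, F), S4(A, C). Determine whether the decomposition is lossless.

Yes

Chase test. Columns are A, B, C, D, E, F; row i has aⱼ where attribute j ∈ Si, else bᵢⱼ.
Initial tableau (one row per fragment):
  row 1: a1 a2 a3 a4 b15 b16
  row 2: a1 b22 a3 a4 a5 a6
  row 3: b31 a2 a3 a4 a5 a6
  row 4: a1 b42 a3 b44 b45 b46
Rows 1 and 3 agree on B; apply B→A and equate their A entries.
Rows 1 and 2 agree on C; apply C→A, F and equate their A, F entries.
Rows 1 and 4 agree on C; apply C→A, F and equate their A, F entries.
Row 3 is now all distinguished symbols — the join is lossless.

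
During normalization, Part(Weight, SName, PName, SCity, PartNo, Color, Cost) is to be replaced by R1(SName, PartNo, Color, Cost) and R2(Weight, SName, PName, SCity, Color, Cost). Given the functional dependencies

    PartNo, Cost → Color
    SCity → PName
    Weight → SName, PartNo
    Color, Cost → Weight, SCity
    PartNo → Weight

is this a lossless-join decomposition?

Common attributes: R1 ∩ R2 = {SName, Color, Cost}.
Closure of {SName, Color, Cost}: Color, Cost → Weight, SCity applies, adding Weight, SCity; SCity → PName applies, adding PName; Weight → SName, PartNo applies, adding PartNo. So (SName, Color, Cost)⁺ = {Weight, SName, PName, SCity, PartNo, Color, Cost}.
This closure contains every attribute of R1, so R1 ∩ R2 → R1. The join is lossless.

Yes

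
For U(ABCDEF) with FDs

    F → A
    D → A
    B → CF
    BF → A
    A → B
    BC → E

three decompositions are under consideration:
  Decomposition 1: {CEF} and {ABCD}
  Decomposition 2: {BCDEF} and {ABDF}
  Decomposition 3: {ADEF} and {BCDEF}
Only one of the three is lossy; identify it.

Decomposition 1

Decomposition 1: common = {C}, closure = {C} → lossy.
Decomposition 2: common = {BDF}, closure = {ABCDEF} → lossless.
Decomposition 3: common = {DEF}, closure = {ABCDEF} → lossless.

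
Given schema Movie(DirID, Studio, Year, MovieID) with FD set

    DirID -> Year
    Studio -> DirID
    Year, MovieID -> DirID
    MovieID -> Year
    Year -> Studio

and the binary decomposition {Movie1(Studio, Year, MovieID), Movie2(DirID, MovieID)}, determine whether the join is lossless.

Common attributes: Movie1 ∩ Movie2 = {MovieID}.
Closure of {MovieID}: MovieID → Year applies, adding Year; Year → Studio applies, adding Studio; Studio → DirID applies, adding DirID. So (MovieID)⁺ = {DirID, Studio, Year, MovieID}.
This closure contains every attribute of Movie1, so Movie1 ∩ Movie2 → Movie1. The join is lossless.

Yes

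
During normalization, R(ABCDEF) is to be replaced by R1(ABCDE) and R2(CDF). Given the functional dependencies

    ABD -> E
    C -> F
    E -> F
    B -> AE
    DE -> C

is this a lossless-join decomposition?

Common attributes: R1 ∩ R2 = {CD}.
Closure of {CD}: C → F applies, adding F. So (CD)⁺ = {CDF}.
This closure contains every attribute of R2, so R1 ∩ R2 → R2. The join is lossless.

Yes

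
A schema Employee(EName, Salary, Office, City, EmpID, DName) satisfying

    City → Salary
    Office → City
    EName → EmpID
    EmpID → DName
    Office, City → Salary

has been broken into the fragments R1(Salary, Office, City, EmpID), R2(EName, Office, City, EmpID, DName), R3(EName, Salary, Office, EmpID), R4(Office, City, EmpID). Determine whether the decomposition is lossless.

Yes

Chase test. Columns are EName, Salary, Office, City, EmpID, DName; row i has aⱼ where attribute j ∈ Ri, else bᵢⱼ.
Initial tableau (one row per fragment):
  row 1: b11 a2 a3 a4 a5 b16
  row 2: a1 b22 a3 a4 a5 a6
  row 3: a1 a2 a3 b34 a5 b36
  row 4: b41 b42 a3 a4 a5 b46
Rows 1 and 2 agree on City; apply City→Salary and equate their Salary entries.
Rows 1 and 4 agree on City; apply City→Salary and equate their Salary entries.
Rows 1 and 3 agree on Office; apply Office→City and equate their City entries.
Rows 1 and 2 agree on EmpID; apply EmpID→DName and equate their DName entries.
Rows 1 and 3 agree on EmpID; apply EmpID→DName and equate their DName entries.
Rows 1 and 4 agree on EmpID; apply EmpID→DName and equate their DName entries.
Row 2 is now all distinguished symbols — the join is lossless.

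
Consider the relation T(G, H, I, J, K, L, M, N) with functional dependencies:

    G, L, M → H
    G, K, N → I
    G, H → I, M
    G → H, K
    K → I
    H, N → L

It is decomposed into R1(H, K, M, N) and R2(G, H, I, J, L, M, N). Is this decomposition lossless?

No

Common attributes: R1 ∩ R2 = {H, M, N}.
Closure of {H, M, N}: H, N → L applies, adding L. So (H, M, N)⁺ = {H, L, M, N}.
The closure contains neither all of R1 = {H, K, M, N} nor all of R2 = {G, H, I, J, L, M, N}, so the common attributes are not a superkey of either fragment. The join is lossy.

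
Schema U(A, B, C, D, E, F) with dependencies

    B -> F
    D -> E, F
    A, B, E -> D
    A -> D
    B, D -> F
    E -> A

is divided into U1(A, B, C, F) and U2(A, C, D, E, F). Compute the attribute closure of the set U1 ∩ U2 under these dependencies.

U1 ∩ U2 = {A, C, F}.
A → D applies, adding D
D → E, F applies, adding E
Closure: {A, C, D, E, F}.

A, C, D, E, F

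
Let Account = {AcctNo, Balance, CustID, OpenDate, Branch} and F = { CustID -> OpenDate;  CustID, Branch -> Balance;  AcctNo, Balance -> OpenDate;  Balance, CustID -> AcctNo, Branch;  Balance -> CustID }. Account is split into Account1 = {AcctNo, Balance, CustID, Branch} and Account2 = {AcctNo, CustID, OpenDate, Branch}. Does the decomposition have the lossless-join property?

Yes

Common attributes: Account1 ∩ Account2 = {AcctNo, CustID, Branch}.
Closure of {AcctNo, CustID, Branch}: CustID → OpenDate applies, adding OpenDate; CustID, Branch → Balance applies, adding Balance. So (AcctNo, CustID, Branch)⁺ = {AcctNo, Balance, CustID, OpenDate, Branch}.
This closure contains every attribute of Account1, so Account1 ∩ Account2 → Account1. The join is lossless.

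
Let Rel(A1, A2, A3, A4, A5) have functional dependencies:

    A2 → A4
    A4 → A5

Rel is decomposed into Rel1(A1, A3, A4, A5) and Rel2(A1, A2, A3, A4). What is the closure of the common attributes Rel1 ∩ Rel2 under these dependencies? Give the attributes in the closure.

Rel1 ∩ Rel2 = {A1, A3, A4}.
A4 → A5 applies, adding A5
Closure: {A1, A3, A4, A5}.

A1, A3, A4, A5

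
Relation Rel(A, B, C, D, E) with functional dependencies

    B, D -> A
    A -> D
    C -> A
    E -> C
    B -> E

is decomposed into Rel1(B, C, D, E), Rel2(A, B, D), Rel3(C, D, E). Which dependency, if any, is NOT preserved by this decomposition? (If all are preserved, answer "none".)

Check C → A: no single fragment contains all of {A, C}, and the restricted closure of {C} across the fragments never reaches {A}.
B, D → A is preserved.
A → D is preserved.
E → C is preserved.
B → E is preserved.

C -> A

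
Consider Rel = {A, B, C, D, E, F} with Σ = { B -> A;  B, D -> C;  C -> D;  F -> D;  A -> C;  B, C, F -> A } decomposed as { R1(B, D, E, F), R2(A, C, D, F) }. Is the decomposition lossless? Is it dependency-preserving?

Lossless test: (D, F)⁺ = {D, F}, which is a superkey of neither fragment — lossy.
Dependency preservation: the restricted closure of {B} across the fragments never reaches {A}, so B → A cannot be enforced without a join — not preserved.

lossy and not dependency-preserving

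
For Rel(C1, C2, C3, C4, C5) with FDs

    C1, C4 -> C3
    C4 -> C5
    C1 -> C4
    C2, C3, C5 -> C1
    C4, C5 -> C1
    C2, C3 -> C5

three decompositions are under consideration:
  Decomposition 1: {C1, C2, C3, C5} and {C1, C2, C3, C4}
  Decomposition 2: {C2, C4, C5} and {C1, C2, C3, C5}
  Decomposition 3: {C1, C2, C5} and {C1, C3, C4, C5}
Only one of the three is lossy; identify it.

Decomposition 1: common = {C1, C2, C3}, closure = {C1, C2, C3, C4, C5} → lossless.
Decomposition 2: common = {C2, C5}, closure = {C2, C5} → lossy.
Decomposition 3: common = {C1, C5}, closure = {C1, C3, C4, C5} → lossless.

Decomposition 2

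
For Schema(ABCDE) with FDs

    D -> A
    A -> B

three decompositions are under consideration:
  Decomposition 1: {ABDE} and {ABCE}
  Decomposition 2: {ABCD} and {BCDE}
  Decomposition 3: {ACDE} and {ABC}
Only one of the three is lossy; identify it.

Decomposition 1

Decomposition 1: common = {ABE}, closure = {ABE} → lossy.
Decomposition 2: common = {BCD}, closure = {ABCD} → lossless.
Decomposition 3: common = {AC}, closure = {ABC} → lossless.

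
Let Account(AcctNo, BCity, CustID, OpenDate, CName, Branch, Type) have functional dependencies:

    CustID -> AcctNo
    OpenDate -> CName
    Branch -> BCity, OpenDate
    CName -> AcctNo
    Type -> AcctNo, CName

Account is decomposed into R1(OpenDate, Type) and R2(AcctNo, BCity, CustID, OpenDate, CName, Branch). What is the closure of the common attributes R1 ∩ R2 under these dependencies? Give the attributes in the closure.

R1 ∩ R2 = {OpenDate}.
OpenDate → CName applies, adding CName
CName → AcctNo applies, adding AcctNo
Closure: {AcctNo, OpenDate, CName}.

AcctNo, OpenDate, CName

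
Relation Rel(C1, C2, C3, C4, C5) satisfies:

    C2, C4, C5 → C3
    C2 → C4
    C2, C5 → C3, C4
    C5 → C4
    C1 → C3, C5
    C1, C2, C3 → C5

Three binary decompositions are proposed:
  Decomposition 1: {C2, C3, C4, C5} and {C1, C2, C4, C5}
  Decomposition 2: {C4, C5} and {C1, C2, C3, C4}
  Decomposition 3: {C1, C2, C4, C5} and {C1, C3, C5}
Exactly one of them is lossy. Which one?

Decomposition 1: common = {C2, C4, C5}, closure = {C2, C3, C4, C5} → lossless.
Decomposition 2: common = {C4}, closure = {C4} → lossy.
Decomposition 3: common = {C1, C5}, closure = {C1, C3, C4, C5} → lossless.

Decomposition 2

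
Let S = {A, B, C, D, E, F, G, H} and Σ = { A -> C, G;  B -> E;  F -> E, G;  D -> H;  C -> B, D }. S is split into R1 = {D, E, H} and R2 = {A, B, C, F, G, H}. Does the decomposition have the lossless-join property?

Common attributes: R1 ∩ R2 = {H}.
No dependency enlarges {H}, so (H)⁺ = {H}.
The closure contains neither all of R1 = {D, E, H} nor all of R2 = {A, B, C, F, G, H}, so the common attributes are not a superkey of either fragment. The join is lossy.

No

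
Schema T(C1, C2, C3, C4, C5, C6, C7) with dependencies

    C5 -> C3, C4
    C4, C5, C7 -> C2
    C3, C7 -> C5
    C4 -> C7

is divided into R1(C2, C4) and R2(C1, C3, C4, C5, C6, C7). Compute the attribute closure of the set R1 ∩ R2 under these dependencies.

R1 ∩ R2 = {C4}.
C4 → C7 applies, adding C7
Closure: {C4, C7}.

C4, C7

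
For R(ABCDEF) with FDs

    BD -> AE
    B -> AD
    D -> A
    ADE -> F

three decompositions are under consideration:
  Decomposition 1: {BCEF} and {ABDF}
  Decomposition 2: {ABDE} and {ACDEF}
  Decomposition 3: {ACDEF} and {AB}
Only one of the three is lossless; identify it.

Decomposition 1

Decomposition 1: common = {BF}, closure = {ABDEF} → lossless.
Decomposition 2: common = {ADE}, closure = {ADEF} → lossy.
Decomposition 3: common = {A}, closure = {A} → lossy.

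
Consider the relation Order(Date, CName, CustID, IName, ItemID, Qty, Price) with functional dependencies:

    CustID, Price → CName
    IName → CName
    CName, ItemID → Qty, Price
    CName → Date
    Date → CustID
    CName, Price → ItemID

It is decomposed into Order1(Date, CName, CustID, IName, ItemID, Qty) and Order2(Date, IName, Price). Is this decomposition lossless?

No

Common attributes: Order1 ∩ Order2 = {Date, IName}.
Closure of {Date, IName}: IName → CName applies, adding CName; Date → CustID applies, adding CustID. So (Date, IName)⁺ = {Date, CName, CustID, IName}.
The closure contains neither all of Order1 = {Date, CName, CustID, IName, ItemID, Qty} nor all of Order2 = {Date, IName, Price}, so the common attributes are not a superkey of either fragment. The join is lossy.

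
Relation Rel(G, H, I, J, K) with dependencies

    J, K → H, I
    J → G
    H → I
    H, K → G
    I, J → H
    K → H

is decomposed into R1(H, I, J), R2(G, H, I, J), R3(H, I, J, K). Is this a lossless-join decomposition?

Yes

Chase test. Columns are G, H, I, J, K; row i has aⱼ where attribute j ∈ Ri, else bᵢⱼ.
Initial tableau (one row per fragment):
  row 1: b11 a2 a3 a4 b15
  row 2: a1 a2 a3 a4 b25
  row 3: b31 a2 a3 a4 a5
Rows 1 and 2 agree on J; apply J→G and equate their G entries.
Rows 1 and 3 agree on J; apply J→G and equate their G entries.
Row 3 is now all distinguished symbols — the join is lossless.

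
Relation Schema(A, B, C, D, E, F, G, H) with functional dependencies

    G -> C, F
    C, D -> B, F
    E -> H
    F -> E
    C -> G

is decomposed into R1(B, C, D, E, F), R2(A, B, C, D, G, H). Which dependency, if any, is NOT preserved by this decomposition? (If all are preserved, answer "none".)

E -> H

Check E → H: no single fragment contains all of {E, H}, and the restricted closure of {E} across the fragments never reaches {H}.
G → C, F is preserved.
C, D → B, F is preserved.
F → E is preserved.
C → G is preserved.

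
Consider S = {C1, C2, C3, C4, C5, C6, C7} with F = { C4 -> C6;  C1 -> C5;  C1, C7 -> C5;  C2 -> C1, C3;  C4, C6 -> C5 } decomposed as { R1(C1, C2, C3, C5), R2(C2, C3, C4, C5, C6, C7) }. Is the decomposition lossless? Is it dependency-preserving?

lossless and dependency-preserving

Lossless test: (C2, C3, C5)⁺ = {C1, C2, C3, C5}, which contains all of one fragment — lossless.
Dependency preservation: C1, C7 → C5 is not contained in any single fragment, but the restricted closure of its left-hand side across the fragments still reaches the right-hand side; the remaining FDs each lie inside some fragment. All dependencies are preserved.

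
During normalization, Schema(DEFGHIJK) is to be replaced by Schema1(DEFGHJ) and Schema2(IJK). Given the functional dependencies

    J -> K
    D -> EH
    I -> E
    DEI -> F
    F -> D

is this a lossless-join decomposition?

Common attributes: Schema1 ∩ Schema2 = {J}.
Closure of {J}: J → K applies, adding K. So (J)⁺ = {JK}.
The closure contains neither all of Schema1 = {DEFGHJ} nor all of Schema2 = {IJK}, so the common attributes are not a superkey of either fragment. The join is lossy.

No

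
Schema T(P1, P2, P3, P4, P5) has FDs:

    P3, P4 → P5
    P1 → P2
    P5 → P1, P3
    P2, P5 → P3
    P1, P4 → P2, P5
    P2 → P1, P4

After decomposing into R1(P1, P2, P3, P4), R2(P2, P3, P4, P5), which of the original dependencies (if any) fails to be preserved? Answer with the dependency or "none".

none

P3, P4 → P5 lies within R2.
P1 → P2 lies within R1.
P5 → P1, P3: restricted closure across fragments reaches P1, P3.
P2, P5 → P3 lies within R2.
P1, P4 → P2, P5: restricted closure across fragments reaches P2, P5.
P2 → P1, P4 lies within R1.
Every dependency is enforceable on the fragments, so the decomposition is dependency-preserving.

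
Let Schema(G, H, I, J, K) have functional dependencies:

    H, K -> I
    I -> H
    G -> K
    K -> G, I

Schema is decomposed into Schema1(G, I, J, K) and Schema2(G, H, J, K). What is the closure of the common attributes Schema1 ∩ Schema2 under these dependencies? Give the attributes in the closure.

G, H, I, J, K

Schema1 ∩ Schema2 = {G, J, K}.
K → G, I applies, adding I
I → H applies, adding H
Closure: {G, H, I, J, K}.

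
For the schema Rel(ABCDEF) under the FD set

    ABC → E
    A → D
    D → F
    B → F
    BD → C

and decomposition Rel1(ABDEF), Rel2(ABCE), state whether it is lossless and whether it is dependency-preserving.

Lossless test: (ABE)⁺ = {ABCDEF}, which contains all of one fragment — lossless.
Dependency preservation: the restricted closure of {BD} across the fragments never reaches {C}, so BD → C cannot be enforced without a join — not preserved.

lossless but not dependency-preserving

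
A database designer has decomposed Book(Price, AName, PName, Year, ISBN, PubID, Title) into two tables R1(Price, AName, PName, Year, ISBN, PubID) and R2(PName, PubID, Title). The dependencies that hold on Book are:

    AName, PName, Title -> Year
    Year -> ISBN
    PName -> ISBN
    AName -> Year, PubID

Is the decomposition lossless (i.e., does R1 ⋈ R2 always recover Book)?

No

Common attributes: R1 ∩ R2 = {PName, PubID}.
Closure of {PName, PubID}: PName → ISBN applies, adding ISBN. So (PName, PubID)⁺ = {PName, ISBN, PubID}.
The closure contains neither all of R1 = {Price, AName, PName, Year, ISBN, PubID} nor all of R2 = {PName, PubID, Title}, so the common attributes are not a superkey of either fragment. The join is lossy.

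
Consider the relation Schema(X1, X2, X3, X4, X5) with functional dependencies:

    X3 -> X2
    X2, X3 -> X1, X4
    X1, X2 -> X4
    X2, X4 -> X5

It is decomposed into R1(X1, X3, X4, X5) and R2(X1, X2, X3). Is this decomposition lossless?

Yes

Common attributes: R1 ∩ R2 = {X1, X3}.
Closure of {X1, X3}: X3 → X2 applies, adding X2; X2, X3 → X1, X4 applies, adding X4; X2, X4 → X5 applies, adding X5. So (X1, X3)⁺ = {X1, X2, X3, X4, X5}.
This closure contains every attribute of R1, so R1 ∩ R2 → R1. The join is lossless.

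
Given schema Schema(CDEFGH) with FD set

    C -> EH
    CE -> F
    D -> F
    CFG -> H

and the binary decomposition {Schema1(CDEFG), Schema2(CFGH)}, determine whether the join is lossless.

Common attributes: Schema1 ∩ Schema2 = {CFG}.
Closure of {CFG}: C → EH applies, adding EH. So (CFG)⁺ = {CEFGH}.
This closure contains every attribute of Schema2, so Schema1 ∩ Schema2 → Schema2. The join is lossless.

Yes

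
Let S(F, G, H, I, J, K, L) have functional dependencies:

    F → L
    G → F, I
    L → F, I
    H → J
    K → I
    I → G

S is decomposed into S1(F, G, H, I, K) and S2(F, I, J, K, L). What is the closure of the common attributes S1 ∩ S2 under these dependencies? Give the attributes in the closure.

S1 ∩ S2 = {F, I, K}.
F → L applies, adding L
I → G applies, adding G
Closure: {F, G, I, K, L}.

F, G, I, K, L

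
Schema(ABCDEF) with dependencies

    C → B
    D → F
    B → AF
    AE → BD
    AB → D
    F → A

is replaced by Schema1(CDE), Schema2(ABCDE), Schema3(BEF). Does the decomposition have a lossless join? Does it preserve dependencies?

Lossless test (chase): Rows 1 and 2 agree on C; apply C→B and equate their B entries. Rows 1 and 2 agree on D; apply D→F and equate their F entries. Rows 1 and 2 agree on B; apply B→AF and equate their AF entries. Rows 1 and 3 agree on B; apply B→AF and equate their AF entries. Rows 1 and 3 agree on AE; apply AE→BD and equate their BD entries. Row 1 is now all distinguished symbols — the join is lossless.
Dependency preservation: the restricted closure of {D} across the fragments never reaches {F}, so D → F cannot be enforced without a join — not preserved.

lossless but not dependency-preserving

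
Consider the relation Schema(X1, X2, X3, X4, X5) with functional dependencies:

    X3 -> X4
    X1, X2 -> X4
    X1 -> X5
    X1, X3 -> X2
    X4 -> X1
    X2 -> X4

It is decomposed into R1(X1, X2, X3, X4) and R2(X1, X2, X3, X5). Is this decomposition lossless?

Common attributes: R1 ∩ R2 = {X1, X2, X3}.
Closure of {X1, X2, X3}: X3 → X4 applies, adding X4; X1 → X5 applies, adding X5. So (X1, X2, X3)⁺ = {X1, X2, X3, X4, X5}.
This closure contains every attribute of R1, so R1 ∩ R2 → R1. The join is lossless.

Yes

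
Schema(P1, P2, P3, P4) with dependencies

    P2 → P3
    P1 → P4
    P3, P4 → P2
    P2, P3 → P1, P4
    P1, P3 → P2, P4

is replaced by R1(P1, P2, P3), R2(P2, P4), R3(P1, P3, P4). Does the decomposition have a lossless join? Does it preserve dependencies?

Lossless test (chase): Rows 1 and 2 agree on P2; apply P2→P3 and equate their P3 entries. Rows 1 and 3 agree on P1; apply P1→P4 and equate their P4 entries. Rows 1 and 3 agree on P3, P4; apply P3, P4→P2 and equate their P2 entries. Rows 1 and 2 agree on P2, P3; apply P2, P3→P1, P4 and equate their P1, P4 entries. Row 1 is now all distinguished symbols — the join is lossless.
Dependency preservation: P3, P4 → P2; P2, P3 → P1, P4; P1, P3 → P2, P4 are not contained in any single fragment, but the restricted closure of each left-hand side across the fragments still reaches the right-hand side; the remaining FDs each lie inside some fragment. All dependencies are preserved.

lossless and dependency-preserving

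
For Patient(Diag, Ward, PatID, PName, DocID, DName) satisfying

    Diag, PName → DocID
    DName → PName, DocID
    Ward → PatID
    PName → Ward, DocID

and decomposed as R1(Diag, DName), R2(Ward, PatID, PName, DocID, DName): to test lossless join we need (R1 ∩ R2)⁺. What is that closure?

R1 ∩ R2 = {DName}.
DName → PName, DocID applies, adding PName, DocID
PName → Ward, DocID applies, adding Ward
Ward → PatID applies, adding PatID
Closure: {Ward, PatID, PName, DocID, DName}.

Ward, PatID, PName, DocID, DName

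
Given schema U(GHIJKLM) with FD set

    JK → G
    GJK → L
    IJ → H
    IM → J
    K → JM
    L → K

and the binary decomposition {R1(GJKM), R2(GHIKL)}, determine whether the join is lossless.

Common attributes: R1 ∩ R2 = {GK}.
Closure of {GK}: K → JM applies, adding JM; GJK → L applies, adding L. So (GK)⁺ = {GJKLM}.
This closure contains every attribute of R1, so R1 ∩ R2 → R1. The join is lossless.

Yes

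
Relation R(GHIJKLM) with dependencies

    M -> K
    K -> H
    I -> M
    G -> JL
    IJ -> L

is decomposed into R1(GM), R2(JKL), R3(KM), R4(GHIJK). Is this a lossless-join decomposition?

No

Chase test. Columns are GHIJKLM; row i has aⱼ where attribute j ∈ Ri, else bᵢⱼ.
Initial tableau (one row per fragment):
  row 1: a1 b12 b13 b14 b15 b16 a7
  row 2: b21 b22 b23 a4 a5 a6 b27
  row 3: b31 b32 b33 b34 a5 b36 a7
  row 4: a1 a2 a3 a4 a5 b46 b47
Rows 1 and 3 agree on M; apply M→K and equate their K entries.
Rows 1 and 2 agree on K; apply K→H and equate their H entries.
Rows 1 and 3 agree on K; apply K→H and equate their H entries.
Rows 1 and 4 agree on K; apply K→H and equate their H entries.
Rows 1 and 4 agree on G; apply G→JL and equate their JL entries.
No row becomes fully distinguished — the join is lossy.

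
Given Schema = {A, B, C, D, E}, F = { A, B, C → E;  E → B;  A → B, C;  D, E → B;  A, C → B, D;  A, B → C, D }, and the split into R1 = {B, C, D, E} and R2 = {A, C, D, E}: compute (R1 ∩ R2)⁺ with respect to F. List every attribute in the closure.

R1 ∩ R2 = {C, D, E}.
E → B applies, adding B
Closure: {B, C, D, E}.

B, C, D, E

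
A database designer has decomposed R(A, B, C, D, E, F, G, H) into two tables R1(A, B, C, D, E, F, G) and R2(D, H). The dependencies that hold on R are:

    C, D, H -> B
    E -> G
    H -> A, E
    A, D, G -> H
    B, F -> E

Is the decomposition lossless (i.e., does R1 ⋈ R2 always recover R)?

No

Common attributes: R1 ∩ R2 = {D}.
No dependency enlarges {D}, so (D)⁺ = {D}.
The closure contains neither all of R1 = {A, B, C, D, E, F, G} nor all of R2 = {D, H}, so the common attributes are not a superkey of either fragment. The join is lossy.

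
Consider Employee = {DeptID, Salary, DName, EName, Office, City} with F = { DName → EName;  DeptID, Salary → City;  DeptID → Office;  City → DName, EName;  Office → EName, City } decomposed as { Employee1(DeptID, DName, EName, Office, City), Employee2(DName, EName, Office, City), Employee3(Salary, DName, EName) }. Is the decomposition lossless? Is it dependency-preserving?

lossy but dependency-preserving

Lossless test (chase): applying each FD to every pair of rows produces no changes in the tableau, so no row becomes fully distinguished — the join is lossy.
Dependency preservation: DeptID, Salary → City is not contained in any single fragment, but the restricted closure of its left-hand side across the fragments still reaches the right-hand side; the remaining FDs each lie inside some fragment. All dependencies are preserved.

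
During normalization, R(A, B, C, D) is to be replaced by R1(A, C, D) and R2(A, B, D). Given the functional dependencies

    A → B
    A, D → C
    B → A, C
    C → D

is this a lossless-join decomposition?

Yes

Common attributes: R1 ∩ R2 = {A, D}.
Closure of {A, D}: A → B applies, adding B; A, D → C applies, adding C. So (A, D)⁺ = {A, B, C, D}.
This closure contains every attribute of R1, so R1 ∩ R2 → R1. The join is lossless.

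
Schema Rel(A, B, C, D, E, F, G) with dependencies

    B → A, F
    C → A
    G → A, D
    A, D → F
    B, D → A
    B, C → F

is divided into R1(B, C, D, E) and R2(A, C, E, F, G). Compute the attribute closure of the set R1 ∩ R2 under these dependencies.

A, C, E

R1 ∩ R2 = {C, E}.
C → A applies, adding A
Closure: {A, C, E}.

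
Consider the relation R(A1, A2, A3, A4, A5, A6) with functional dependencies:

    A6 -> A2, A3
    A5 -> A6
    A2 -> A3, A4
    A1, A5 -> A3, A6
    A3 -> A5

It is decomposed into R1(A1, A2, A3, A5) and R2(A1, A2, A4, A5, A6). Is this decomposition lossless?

Yes

Common attributes: R1 ∩ R2 = {A1, A2, A5}.
Closure of {A1, A2, A5}: A5 → A6 applies, adding A6; A2 → A3, A4 applies, adding A3, A4. So (A1, A2, A5)⁺ = {A1, A2, A3, A4, A5, A6}.
This closure contains every attribute of R1, so R1 ∩ R2 → R1. The join is lossless.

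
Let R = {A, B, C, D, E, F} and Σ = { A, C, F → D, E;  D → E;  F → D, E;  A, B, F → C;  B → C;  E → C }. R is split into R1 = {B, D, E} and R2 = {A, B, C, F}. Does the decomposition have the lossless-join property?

No

Common attributes: R1 ∩ R2 = {B}.
Closure of {B}: B → C applies, adding C. So (B)⁺ = {B, C}.
The closure contains neither all of R1 = {B, D, E} nor all of R2 = {A, B, C, F}, so the common attributes are not a superkey of either fragment. The join is lossy.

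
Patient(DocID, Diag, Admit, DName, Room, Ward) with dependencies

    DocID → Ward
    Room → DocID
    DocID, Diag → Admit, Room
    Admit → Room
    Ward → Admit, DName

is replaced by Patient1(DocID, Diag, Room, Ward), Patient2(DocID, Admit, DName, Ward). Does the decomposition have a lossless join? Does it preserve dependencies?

lossless and dependency-preserving

Lossless test: (DocID, Ward)⁺ = {DocID, Admit, DName, Room, Ward}, which contains all of one fragment — lossless.
Dependency preservation: DocID, Diag → Admit, Room; Admit → Room are not contained in any single fragment, but the restricted closure of each left-hand side across the fragments still reaches the right-hand side; the remaining FDs each lie inside some fragment. All dependencies are preserved.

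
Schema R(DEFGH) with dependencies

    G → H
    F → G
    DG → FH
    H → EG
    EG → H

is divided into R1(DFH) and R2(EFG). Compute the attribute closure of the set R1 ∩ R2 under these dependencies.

EFGH

R1 ∩ R2 = {F}.
F → G applies, adding G
G → H applies, adding H
H → EG applies, adding E
Closure: {EFGH}.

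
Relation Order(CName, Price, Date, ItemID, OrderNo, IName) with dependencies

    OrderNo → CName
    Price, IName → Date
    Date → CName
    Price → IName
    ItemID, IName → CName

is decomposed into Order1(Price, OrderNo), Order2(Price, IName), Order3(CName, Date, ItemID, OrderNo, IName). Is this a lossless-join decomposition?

Chase test. Columns are CName, Price, Date, ItemID, OrderNo, IName; row i has aⱼ where attribute j ∈ Orderi, else bᵢⱼ.
Initial tableau (one row per fragment):
  row 1: b11 a2 b13 b14 a5 b16
  row 2: b21 a2 b23 b24 b25 a6
  row 3: a1 b32 a3 a4 a5 a6
Rows 1 and 3 agree on OrderNo; apply OrderNo→CName and equate their CName entries.
Rows 1 and 2 agree on Price; apply Price→IName and equate their IName entries.
Rows 1 and 2 agree on Price, IName; apply Price, IName→Date and equate their Date entries.
Rows 1 and 2 agree on Date; apply Date→CName and equate their CName entries.
No row becomes fully distinguished — the join is lossy.

No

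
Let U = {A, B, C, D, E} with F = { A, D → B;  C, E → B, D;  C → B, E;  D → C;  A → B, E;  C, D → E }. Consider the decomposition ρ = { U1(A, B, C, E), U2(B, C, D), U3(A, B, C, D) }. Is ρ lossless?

Yes

Chase test. Columns are A, B, C, D, E; row i has aⱼ where attribute j ∈ Ui, else bᵢⱼ.
Initial tableau (one row per fragment):
  row 1: a1 a2 a3 b14 a5
  row 2: b21 a2 a3 a4 b25
  row 3: a1 a2 a3 a4 b35
Rows 1 and 2 agree on C; apply C→B, E and equate their B, E entries.
Rows 1 and 3 agree on C; apply C→B, E and equate their B, E entries.
Rows 1 and 2 agree on C, E; apply C, E→B, D and equate their B, D entries.
Row 1 is now all distinguished symbols — the join is lossless.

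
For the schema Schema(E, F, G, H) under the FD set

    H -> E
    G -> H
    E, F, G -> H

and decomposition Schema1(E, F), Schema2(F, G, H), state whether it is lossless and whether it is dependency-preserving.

Lossless test: (F)⁺ = {F}, which is a superkey of neither fragment — lossy.
Dependency preservation: the restricted closure of {H} across the fragments never reaches {E}, so H → E cannot be enforced without a join — not preserved.

lossy and not dependency-preserving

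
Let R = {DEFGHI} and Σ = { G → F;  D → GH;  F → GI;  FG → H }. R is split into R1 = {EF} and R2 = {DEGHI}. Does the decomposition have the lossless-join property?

No

Common attributes: R1 ∩ R2 = {E}.
No dependency enlarges {E}, so (E)⁺ = {E}.
The closure contains neither all of R1 = {EF} nor all of R2 = {DEGHI}, so the common attributes are not a superkey of either fragment. The join is lossy.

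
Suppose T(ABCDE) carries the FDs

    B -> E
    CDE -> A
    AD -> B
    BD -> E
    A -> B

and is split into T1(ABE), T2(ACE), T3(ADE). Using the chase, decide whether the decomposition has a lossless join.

Chase test. Columns are ABCDE; row i has aⱼ where attribute j ∈ Ti, else bᵢⱼ.
Initial tableau (one row per fragment):
  row 1: a1 a2 b13 b14 a5
  row 2: a1 b22 a3 b24 a5
  row 3: a1 b32 b33 a4 a5
Rows 1 and 2 agree on A; apply A→B and equate their B entries.
Rows 1 and 3 agree on A; apply A→B and equate their B entries.
No row becomes fully distinguished — the join is lossy.

No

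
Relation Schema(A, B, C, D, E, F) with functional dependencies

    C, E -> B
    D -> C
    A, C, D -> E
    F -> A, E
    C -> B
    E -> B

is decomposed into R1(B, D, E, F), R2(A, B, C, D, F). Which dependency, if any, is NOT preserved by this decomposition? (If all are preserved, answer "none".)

Check A, C, D → E: no single fragment contains all of {A, C, D, E}, and the restricted closure of {A, C, D} across the fragments never reaches {E}.
C, E → B is preserved.
D → C is preserved.
F → A, E is preserved.
C → B is preserved.
E → B is preserved.

A, C, D -> E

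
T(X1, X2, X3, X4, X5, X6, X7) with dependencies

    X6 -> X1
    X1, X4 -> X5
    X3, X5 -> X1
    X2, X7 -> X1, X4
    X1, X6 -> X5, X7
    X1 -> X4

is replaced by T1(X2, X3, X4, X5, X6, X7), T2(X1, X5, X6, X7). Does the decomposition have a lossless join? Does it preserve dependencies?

lossless but not dependency-preserving

Lossless test: (X5, X6, X7)⁺ = {X1, X4, X5, X6, X7}, which contains all of one fragment — lossless.
Dependency preservation: the restricted closure of {X3, X5} across the fragments never reaches {X1}, so X3, X5 → X1 cannot be enforced without a join — not preserved.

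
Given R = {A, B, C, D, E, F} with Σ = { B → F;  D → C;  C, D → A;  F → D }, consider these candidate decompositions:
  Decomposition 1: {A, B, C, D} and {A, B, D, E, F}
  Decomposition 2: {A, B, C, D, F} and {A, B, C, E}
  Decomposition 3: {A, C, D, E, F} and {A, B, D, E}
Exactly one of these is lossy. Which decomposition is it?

Decomposition 3

Decomposition 1: common = {A, B, D}, closure = {A, B, C, D, F} → lossless.
Decomposition 2: common = {A, B, C}, closure = {A, B, C, D, F} → lossless.
Decomposition 3: common = {A, D, E}, closure = {A, C, D, E} → lossy.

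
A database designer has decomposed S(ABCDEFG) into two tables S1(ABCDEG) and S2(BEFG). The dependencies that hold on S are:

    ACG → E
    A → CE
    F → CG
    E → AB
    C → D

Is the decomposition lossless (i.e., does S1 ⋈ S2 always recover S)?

Common attributes: S1 ∩ S2 = {BEG}.
Closure of {BEG}: E → AB applies, adding A; A → CE applies, adding C; C → D applies, adding D. So (BEG)⁺ = {ABCDEG}.
This closure contains every attribute of S1, so S1 ∩ S2 → S1. The join is lossless.

Yes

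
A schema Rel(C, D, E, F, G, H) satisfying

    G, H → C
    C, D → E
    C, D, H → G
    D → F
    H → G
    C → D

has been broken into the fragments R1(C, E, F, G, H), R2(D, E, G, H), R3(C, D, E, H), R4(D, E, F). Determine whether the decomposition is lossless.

Yes

Chase test. Columns are C, D, E, F, G, H; row i has aⱼ where attribute j ∈ Ri, else bᵢⱼ.
Initial tableau (one row per fragment):
  row 1: a1 b12 a3 a4 a5 a6
  row 2: b21 a2 a3 b24 a5 a6
  row 3: a1 a2 a3 b34 b35 a6
  row 4: b41 a2 a3 a4 b45 b46
Rows 1 and 2 agree on G, H; apply G, H→C and equate their C entries.
Rows 2 and 3 agree on C, D, H; apply C, D, H→G and equate their G entries.
Rows 2 and 3 agree on D; apply D→F and equate their F entries.
Rows 2 and 4 agree on D; apply D→F and equate their F entries.
Rows 1 and 2 agree on C; apply C→D and equate their D entries.
Row 1 is now all distinguished symbols — the join is lossless.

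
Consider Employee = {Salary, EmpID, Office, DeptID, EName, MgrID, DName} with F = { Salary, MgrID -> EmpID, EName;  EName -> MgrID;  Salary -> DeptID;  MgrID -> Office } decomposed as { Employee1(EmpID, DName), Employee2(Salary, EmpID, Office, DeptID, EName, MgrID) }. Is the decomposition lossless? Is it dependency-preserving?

lossy but dependency-preserving

Lossless test: (EmpID)⁺ = {EmpID}, which is a superkey of neither fragment — lossy.
Dependency preservation: every FD's attributes lie within a single fragment, so each can be enforced locally — preserved.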